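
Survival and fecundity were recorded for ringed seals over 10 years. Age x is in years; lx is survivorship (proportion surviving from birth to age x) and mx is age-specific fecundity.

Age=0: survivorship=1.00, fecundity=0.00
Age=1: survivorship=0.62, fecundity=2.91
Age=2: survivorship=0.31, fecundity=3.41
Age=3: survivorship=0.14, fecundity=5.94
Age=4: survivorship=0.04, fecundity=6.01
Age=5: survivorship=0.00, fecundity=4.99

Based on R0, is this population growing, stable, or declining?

R0 = Σ lx·mx = 0 + 1.8042 + 1.0571 + 0.8316 + 0.2404 + 0 = 3.9333
R0 > 1, so the population is growing.

growing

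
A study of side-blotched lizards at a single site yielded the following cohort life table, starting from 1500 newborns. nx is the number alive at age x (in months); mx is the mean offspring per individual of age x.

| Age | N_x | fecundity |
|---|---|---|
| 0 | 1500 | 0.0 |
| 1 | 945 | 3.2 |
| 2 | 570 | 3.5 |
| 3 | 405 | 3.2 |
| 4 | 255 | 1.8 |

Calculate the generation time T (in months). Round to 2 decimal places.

lx = nx/n0 = nx/1500: 1, 0.63, 0.38, 0.27, 0.17
lx·mx: 0, 2.016, 1.33, 0.864, 0.306 → R0 = 4.516
x·lx·mx: 0, 2.016, 2.66, 2.592, 1.224 → Σ = 8.492
T = 8.492 / 4.516 = 1.880425… → 1.88

1.88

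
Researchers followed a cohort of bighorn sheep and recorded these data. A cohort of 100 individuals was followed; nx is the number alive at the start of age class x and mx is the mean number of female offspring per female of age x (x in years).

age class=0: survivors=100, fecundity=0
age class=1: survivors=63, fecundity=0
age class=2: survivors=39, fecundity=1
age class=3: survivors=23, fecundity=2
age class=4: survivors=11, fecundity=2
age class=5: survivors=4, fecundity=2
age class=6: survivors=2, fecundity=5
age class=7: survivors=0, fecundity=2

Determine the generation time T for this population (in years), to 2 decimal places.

lx = nx/n0 = nx/100: 1, 0.63, 0.39, 0.23, 0.11, 0.04, 0.02, 0
lx·mx: 0, 0, 0.39, 0.46, 0.22, 0.08, 0.1, 0 → R0 = 1.25
x·lx·mx: 0, 0, 0.78, 1.38, 0.88, 0.4, 0.6, 0 → Σ = 4.04
T = 4.04 / 1.25 = 3.232 → 3.23

3.23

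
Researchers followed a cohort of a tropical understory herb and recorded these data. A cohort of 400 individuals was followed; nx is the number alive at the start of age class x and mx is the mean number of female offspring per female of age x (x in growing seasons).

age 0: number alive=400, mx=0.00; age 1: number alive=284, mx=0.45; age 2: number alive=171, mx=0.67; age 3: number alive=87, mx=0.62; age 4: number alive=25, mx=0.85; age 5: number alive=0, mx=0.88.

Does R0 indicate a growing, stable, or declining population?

declining

lx = nx/n0 = nx/400: 1, 0.71, 0.4275, 0.2175, 0.0625, 0
R0 = Σ lx·mx = 0 + 0.3195 + 0.286425 + 0.13485 + 0.053125 + 0 = 0.7939
R0 < 1, so the population is declining.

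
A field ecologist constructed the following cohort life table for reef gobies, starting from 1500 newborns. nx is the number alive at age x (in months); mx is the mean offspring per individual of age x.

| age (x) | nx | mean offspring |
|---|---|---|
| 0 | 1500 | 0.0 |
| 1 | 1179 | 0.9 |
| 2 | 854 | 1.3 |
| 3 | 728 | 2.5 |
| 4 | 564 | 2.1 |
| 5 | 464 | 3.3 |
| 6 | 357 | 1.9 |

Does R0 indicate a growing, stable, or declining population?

growing

lx = nx/n0 = nx/1500: 1, 0.786, 0.56933…, 0.48533…, 0.376, 0.30933…, 0.238
R0 = Σ lx·mx = 0 + 0.7074 + 0.740133… + 1.213333… + 0.7896 + 1.0208… + 0.4522 = 4.923467…
R0 > 1, so the population is growing.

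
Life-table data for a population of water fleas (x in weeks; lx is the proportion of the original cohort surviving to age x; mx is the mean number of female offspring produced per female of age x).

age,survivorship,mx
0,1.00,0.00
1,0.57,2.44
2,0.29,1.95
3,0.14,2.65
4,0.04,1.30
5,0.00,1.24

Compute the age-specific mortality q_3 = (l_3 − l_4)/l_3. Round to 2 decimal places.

0.71

q_3 = (l_3 − l_4) / l_3 = (0.14 − 0.04) / 0.14
     = 0.1 / 0.14 = 0.714286… → 0.71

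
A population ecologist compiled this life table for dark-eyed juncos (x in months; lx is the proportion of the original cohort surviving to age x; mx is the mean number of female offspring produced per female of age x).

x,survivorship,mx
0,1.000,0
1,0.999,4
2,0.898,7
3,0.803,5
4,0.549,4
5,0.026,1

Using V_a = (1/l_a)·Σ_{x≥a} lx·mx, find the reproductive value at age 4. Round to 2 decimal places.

4.05

lx·mx for x ≥ 4: 2.196, 0.026 → sum = 2.222
V_4 = 2.222 / l_4 = 2.222 / 0.549 = 4.047359… → 4.05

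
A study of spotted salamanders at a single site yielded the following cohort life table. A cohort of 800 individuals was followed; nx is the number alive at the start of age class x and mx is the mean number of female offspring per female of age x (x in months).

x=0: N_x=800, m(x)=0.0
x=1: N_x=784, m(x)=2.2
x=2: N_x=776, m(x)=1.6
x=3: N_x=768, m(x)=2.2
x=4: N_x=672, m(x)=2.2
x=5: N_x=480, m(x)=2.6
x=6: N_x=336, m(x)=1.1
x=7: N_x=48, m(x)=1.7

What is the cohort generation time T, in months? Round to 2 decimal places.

lx = nx/n0 = nx/800: 1, 0.98, 0.97, 0.96, 0.84, 0.6, 0.42, 0.06
lx·mx: 0, 2.156, 1.552, 2.112, 1.848, 1.56, 0.462, 0.102 → R0 = 9.792
x·lx·mx: 0, 2.156, 3.104, 6.336, 7.392, 7.8, 2.772, 0.714 → Σ = 30.274
T = 30.274 / 9.792 = 3.091708… → 3.09

3.09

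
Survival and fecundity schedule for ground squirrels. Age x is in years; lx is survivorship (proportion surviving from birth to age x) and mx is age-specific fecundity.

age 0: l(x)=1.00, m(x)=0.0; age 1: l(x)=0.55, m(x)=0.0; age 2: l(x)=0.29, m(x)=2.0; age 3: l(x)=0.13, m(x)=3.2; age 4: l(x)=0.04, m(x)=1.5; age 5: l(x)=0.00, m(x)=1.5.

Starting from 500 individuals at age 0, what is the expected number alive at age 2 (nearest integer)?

Expected survivors = N0 · l_2 = 500 × 0.29 = 145 → 145

145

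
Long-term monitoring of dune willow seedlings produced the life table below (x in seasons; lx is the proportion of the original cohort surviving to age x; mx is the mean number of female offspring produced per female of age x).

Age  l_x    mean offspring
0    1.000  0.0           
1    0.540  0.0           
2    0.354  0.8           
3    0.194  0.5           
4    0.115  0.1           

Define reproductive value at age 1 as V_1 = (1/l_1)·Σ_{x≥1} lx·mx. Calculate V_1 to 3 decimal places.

lx·mx for x ≥ 1: 0, 0.2832, 0.097, 0.0115 → sum = 0.3917
V_1 = 0.3917 / l_1 = 0.3917 / 0.54 = 0.72537… → 0.725

0.725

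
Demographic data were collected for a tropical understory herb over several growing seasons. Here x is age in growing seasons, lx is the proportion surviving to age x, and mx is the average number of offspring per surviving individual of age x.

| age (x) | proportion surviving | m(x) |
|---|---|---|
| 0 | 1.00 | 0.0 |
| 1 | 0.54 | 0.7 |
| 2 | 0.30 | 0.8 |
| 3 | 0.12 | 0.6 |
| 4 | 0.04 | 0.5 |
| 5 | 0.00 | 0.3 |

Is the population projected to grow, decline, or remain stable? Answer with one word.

R0 = Σ lx·mx = 0 + 0.378 + 0.24 + 0.072 + 0.02 + 0 = 0.71
R0 < 1, so the population is declining.

declining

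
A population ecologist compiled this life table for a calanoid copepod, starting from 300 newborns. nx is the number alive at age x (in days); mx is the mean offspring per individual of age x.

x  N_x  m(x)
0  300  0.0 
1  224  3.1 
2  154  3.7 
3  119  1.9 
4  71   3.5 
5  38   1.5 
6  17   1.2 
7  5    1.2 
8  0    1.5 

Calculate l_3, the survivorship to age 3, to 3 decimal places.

l_3 = n_3/n_0 = 119/300 = 0.396667… → 0.397

0.397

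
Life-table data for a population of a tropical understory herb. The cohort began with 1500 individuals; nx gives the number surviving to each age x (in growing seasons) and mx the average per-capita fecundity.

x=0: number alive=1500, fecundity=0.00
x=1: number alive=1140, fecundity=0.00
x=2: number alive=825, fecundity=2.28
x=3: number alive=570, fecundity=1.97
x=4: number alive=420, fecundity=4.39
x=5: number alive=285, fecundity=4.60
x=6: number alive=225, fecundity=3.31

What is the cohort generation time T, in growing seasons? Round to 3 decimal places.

3.698

lx = nx/n0 = nx/1500: 1, 0.76, 0.55, 0.38, 0.28, 0.19, 0.15
lx·mx: 0, 0, 1.254, 0.7486, 1.2292, 0.874, 0.4965 → R0 = 4.6023
x·lx·mx: 0, 0, 2.508, 2.2458, 4.9168, 4.37, 2.979 → Σ = 17.0196
T = 17.0196 / 4.6023 = 3.698064… → 3.698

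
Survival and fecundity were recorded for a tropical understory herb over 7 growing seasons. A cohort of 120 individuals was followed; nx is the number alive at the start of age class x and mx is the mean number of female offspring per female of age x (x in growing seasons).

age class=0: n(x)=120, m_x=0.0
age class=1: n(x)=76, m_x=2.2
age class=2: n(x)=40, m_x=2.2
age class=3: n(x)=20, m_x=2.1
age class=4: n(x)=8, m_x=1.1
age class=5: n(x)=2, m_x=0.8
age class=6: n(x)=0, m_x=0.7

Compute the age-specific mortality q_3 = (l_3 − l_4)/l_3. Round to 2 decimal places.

0.60

lx = nx/n0 = nx/120: 1, 0.63333…, 0.33333…, 0.16667…, 0.06667…, 0.01667…, 0
q_3 = (l_3 − l_4) / l_3 = (0.166667… − 0.066667…) / 0.166667…
     = 0.1… / 0.166667… = 0.6… → 0.60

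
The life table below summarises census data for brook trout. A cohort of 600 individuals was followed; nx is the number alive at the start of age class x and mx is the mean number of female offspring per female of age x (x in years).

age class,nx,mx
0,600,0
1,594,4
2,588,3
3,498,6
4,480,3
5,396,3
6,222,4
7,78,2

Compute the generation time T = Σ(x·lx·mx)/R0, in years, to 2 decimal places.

3.05

lx = nx/n0 = nx/600: 1, 0.99, 0.98, 0.83, 0.8, 0.66, 0.37, 0.13
lx·mx: 0, 3.96, 2.94, 4.98, 2.4, 1.98, 1.48, 0.26 → R0 = 18
x·lx·mx: 0, 3.96, 5.88, 14.94, 9.6, 9.9, 8.88, 1.82 → Σ = 54.98
T = 54.98 / 18 = 3.054444… → 3.05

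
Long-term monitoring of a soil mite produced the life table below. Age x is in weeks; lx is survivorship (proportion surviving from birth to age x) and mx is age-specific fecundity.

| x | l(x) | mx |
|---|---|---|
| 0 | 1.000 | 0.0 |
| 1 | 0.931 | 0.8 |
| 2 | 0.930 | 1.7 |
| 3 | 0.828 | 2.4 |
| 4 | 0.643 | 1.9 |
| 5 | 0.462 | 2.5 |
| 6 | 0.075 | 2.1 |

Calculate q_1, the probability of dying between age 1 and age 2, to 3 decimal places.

0.001

q_1 = (l_1 − l_2) / l_1 = (0.931 − 0.93) / 0.931
     = 0.001 / 0.931 = 0.001074… → 0.001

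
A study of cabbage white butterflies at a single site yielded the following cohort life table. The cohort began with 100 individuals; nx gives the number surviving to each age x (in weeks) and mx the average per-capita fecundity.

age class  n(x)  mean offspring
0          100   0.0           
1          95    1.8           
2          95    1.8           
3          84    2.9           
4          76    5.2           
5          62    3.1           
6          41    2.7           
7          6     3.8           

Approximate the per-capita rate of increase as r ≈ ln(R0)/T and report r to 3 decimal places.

lx = nx/n0 = nx/100: 1, 0.95, 0.95, 0.84, 0.76, 0.62, 0.41, 0.06
R0 = Σ lx·mx = 0 + 1.71 + 1.71 + 2.436 + 3.952 + 1.922 + 1.107 + 0.228 = 13.065
Σ x·lx·mx = 46.094; T = 46.094/13.065 = 3.52805…
r ≈ ln(R0)/T = ln(13.065)/3.52805… = 0.72843… → 0.728

0.728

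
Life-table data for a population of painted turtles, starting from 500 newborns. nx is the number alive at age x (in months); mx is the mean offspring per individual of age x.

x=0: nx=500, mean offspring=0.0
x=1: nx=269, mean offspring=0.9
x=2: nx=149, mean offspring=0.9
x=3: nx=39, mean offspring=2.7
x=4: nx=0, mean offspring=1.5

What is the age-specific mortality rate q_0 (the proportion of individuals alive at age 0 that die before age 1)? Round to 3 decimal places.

lx = nx/n0 = nx/500: 1, 0.538, 0.298, 0.078, 0
q_0 = (l_0 − l_1) / l_0 = (1 − 0.538) / 1
     = 0.462 / 1 = 0.462 → 0.462

0.462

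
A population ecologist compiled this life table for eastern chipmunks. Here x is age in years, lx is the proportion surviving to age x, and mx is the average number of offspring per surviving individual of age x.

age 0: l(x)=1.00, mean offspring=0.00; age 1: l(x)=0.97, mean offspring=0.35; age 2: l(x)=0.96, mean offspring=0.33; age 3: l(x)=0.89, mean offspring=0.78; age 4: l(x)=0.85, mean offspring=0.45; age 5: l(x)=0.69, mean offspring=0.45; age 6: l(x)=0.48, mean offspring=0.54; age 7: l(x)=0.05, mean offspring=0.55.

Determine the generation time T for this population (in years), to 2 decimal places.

3.38

lx·mx: 0, 0.3395, 0.3168, 0.6942, 0.3825, 0.3105, 0.2592, 0.0275 → R0 = 2.3302
x·lx·mx: 0, 0.3395, 0.6336, 2.0826, 1.53, 1.5525, 1.5552, 0.1925 → Σ = 7.8859
T = 7.8859 / 2.3302 = 3.384216… → 3.38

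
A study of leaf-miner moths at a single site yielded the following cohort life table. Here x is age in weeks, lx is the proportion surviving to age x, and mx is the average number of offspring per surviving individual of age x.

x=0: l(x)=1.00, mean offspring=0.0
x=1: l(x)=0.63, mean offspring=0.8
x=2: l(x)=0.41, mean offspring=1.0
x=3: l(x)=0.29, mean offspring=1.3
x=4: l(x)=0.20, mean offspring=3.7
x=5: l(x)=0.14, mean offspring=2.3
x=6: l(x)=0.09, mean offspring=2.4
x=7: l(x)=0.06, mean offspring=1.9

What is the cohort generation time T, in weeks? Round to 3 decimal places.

3.399

lx·mx: 0, 0.504, 0.41, 0.377, 0.74, 0.322, 0.216, 0.114 → R0 = 2.683
x·lx·mx: 0, 0.504, 0.82, 1.131, 2.96, 1.61, 1.296, 0.798 → Σ = 9.119
T = 9.119 / 2.683 = 3.398807… → 3.399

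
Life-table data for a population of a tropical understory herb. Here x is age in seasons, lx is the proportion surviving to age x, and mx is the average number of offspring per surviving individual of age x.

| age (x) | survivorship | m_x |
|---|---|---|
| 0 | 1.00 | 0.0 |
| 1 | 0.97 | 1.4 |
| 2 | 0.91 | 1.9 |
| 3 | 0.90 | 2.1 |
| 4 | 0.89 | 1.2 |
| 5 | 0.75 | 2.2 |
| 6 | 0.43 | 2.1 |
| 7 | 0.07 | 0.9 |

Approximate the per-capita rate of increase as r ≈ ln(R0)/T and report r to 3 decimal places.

0.648

R0 = Σ lx·mx = 0 + 1.358 + 1.729 + 1.89 + 1.068 + 1.65 + 0.903 + 0.063 = 8.661
Σ x·lx·mx = 28.867; T = 28.867/8.661 = 3.33299…
r ≈ ln(R0)/T = ln(8.661)/3.33299… = 0.64772… → 0.648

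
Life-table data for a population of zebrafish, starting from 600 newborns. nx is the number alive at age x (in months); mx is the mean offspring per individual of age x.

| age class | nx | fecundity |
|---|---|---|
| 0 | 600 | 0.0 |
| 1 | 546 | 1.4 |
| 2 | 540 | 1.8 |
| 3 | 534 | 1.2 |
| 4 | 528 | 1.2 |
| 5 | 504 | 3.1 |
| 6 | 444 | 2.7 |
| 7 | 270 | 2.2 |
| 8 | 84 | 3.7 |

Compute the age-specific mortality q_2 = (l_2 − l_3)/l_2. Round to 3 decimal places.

0.011

lx = nx/n0 = nx/600: 1, 0.91, 0.9, 0.89, 0.88, 0.84, 0.74, 0.45, 0.14
q_2 = (l_2 − l_3) / l_2 = (0.9 − 0.89) / 0.9
     = 0.01 / 0.9 = 0.011111… → 0.011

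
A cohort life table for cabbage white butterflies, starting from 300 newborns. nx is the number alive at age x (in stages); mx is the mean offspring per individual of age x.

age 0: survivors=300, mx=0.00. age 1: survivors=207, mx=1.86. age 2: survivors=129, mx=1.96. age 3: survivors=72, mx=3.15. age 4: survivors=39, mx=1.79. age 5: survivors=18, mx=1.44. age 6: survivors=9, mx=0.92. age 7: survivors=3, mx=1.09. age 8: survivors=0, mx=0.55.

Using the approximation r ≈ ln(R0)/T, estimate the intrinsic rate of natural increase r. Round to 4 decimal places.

lx = nx/n0 = nx/300: 1, 0.69, 0.43, 0.24, 0.13, 0.06, 0.03, 0.01, 0
R0 = Σ lx·mx = 0 + 1.2834 + 0.8428 + 0.756 + 0.2327 + 0.0864 + 0.0276 + 0.0109 + 0 = 3.2398
Σ x·lx·mx = 6.8417; T = 6.8417/3.2398 = 2.11177…
r ≈ ln(R0)/T = ln(3.2398)/2.11177… = 0.556649… → 0.5566

0.5566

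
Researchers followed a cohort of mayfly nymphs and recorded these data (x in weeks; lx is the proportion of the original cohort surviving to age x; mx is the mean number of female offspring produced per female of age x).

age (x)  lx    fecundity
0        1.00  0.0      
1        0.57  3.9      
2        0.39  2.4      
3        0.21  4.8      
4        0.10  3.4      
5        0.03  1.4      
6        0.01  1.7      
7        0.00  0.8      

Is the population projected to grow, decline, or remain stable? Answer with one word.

growing

R0 = Σ lx·mx = 0 + 2.223 + 0.936 + 1.008 + 0.34 + 0.042 + 0.017 + 0 = 4.566
R0 > 1, so the population is growing.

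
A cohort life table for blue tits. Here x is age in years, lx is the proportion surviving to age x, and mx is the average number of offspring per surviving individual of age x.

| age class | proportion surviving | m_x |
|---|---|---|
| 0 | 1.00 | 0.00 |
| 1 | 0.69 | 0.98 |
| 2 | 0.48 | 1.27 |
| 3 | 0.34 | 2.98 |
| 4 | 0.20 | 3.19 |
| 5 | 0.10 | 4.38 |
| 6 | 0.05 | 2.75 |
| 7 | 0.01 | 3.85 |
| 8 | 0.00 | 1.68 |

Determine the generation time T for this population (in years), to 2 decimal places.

3.03

lx·mx: 0, 0.6762, 0.6096, 1.0132, 0.638, 0.438, 0.1375, 0.0385, 0 → R0 = 3.551
x·lx·mx: 0, 0.6762, 1.2192, 3.0396, 2.552, 2.19, 0.825, 0.2695, 0 → Σ = 10.7715
T = 10.7715 / 3.551 = 3.033371… → 3.03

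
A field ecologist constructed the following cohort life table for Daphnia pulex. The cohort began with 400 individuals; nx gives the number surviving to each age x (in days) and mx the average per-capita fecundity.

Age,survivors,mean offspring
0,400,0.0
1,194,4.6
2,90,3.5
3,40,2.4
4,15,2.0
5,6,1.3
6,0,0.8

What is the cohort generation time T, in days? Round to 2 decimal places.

1.47

lx = nx/n0 = nx/400: 1, 0.485, 0.225, 0.1, 0.0375, 0.015, 0
lx·mx: 0, 2.231, 0.7875, 0.24, 0.075, 0.0195, 0 → R0 = 3.353
x·lx·mx: 0, 2.231, 1.575, 0.72, 0.3, 0.0975, 0 → Σ = 4.9235
T = 4.9235 / 3.353 = 1.468387… → 1.47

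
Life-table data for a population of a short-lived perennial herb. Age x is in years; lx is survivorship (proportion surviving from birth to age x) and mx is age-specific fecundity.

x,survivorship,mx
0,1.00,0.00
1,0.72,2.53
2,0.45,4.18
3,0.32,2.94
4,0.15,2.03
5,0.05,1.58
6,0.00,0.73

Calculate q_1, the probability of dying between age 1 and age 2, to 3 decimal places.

0.375

q_1 = (l_1 − l_2) / l_1 = (0.72 − 0.45) / 0.72
     = 0.27 / 0.72 = 0.375 → 0.375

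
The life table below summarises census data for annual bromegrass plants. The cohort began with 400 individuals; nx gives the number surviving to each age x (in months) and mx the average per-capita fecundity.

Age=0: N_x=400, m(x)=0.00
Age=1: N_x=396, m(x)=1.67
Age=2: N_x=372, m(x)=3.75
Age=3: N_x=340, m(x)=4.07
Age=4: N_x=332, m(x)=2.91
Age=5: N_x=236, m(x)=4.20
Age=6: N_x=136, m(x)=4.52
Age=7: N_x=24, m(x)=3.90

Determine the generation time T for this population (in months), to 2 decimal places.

3.40

lx = nx/n0 = nx/400: 1, 0.99, 0.93, 0.85, 0.83, 0.59, 0.34, 0.06
lx·mx: 0, 1.6533, 3.4875, 3.4595, 2.4153, 2.478, 1.5368, 0.234 → R0 = 15.2644
x·lx·mx: 0, 1.6533, 6.975, 10.3785, 9.6612, 12.39, 9.2208, 1.638 → Σ = 51.9168
T = 51.9168 / 15.2644 = 3.401169… → 3.40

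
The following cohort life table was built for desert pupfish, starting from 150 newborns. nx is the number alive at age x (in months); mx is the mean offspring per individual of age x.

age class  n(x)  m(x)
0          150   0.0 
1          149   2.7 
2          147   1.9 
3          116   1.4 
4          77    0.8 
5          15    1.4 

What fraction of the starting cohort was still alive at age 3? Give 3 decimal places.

0.773

l_3 = n_3/n_0 = 116/150 = 0.773333… → 0.773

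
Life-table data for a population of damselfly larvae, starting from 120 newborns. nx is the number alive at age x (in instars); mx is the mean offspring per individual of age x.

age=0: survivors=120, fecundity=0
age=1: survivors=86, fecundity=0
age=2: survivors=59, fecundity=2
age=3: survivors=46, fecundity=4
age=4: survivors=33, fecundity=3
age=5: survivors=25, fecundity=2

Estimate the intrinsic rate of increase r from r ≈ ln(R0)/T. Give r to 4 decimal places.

lx = nx/n0 = nx/120: 1, 0.71667…, 0.49167…, 0.38333…, 0.275, 0.20833…
R0 = Σ lx·mx = 0 + 0 + 0.98333… + 1.53333… + 0.825 + 0.41667… = 3.758333…
Σ x·lx·mx = 11.95…; T = 11.95…/3.758333… = 3.1796…
r ≈ ln(R0)/T = ln(3.758333…)/3.1796… = 0.416397… → 0.4164

0.4164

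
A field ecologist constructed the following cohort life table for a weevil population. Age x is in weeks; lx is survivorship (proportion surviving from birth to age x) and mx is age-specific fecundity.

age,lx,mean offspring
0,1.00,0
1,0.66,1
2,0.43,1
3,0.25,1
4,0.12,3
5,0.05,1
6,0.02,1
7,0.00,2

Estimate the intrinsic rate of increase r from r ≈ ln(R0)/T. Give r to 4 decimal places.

R0 = Σ lx·mx = 0 + 0.66 + 0.43 + 0.25 + 0.36 + 0.05 + 0.02 + 0 = 1.77
Σ x·lx·mx = 4.08; T = 4.08/1.77 = 2.30508…
r ≈ ln(R0)/T = ln(1.77)/2.30508… = 0.247704… → 0.2477

0.2477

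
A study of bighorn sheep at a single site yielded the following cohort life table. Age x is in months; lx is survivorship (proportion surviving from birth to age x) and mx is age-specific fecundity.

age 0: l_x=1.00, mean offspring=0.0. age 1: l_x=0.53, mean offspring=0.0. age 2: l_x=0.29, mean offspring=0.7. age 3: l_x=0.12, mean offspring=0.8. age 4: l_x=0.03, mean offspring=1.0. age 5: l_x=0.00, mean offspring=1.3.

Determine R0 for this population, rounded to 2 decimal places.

0.33

lx·mx by age: 0, 0, 0.203, 0.096, 0.03, 0
R0 = Σ lx·mx = 0.329 → 0.33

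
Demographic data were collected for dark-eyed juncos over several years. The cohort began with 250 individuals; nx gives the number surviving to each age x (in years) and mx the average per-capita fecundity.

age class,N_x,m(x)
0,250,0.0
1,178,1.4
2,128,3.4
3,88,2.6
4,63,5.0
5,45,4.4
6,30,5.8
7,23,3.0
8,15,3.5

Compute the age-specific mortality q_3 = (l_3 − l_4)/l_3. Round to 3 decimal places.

lx = nx/n0 = nx/250: 1, 0.712, 0.512, 0.352, 0.252, 0.18, 0.12, 0.092, 0.06
q_3 = (l_3 − l_4) / l_3 = (0.352 − 0.252) / 0.352
     = 0.1 / 0.352 = 0.284091… → 0.284

0.284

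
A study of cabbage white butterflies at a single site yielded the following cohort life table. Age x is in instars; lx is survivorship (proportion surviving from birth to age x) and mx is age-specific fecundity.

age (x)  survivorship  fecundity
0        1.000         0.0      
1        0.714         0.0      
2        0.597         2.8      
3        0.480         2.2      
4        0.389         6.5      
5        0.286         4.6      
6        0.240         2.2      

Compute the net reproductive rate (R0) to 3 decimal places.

lx·mx by age: 0, 0, 1.6716, 1.056, 2.5285, 1.3156, 0.528
R0 = Σ lx·mx = 7.0997 → 7.100

7.100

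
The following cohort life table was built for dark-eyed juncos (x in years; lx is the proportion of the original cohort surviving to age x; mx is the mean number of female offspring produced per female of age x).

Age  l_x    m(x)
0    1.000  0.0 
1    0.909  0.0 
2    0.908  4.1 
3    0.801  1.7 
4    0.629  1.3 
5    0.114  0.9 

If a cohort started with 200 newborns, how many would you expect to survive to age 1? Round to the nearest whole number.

182

Expected survivors = N0 · l_1 = 200 × 0.909 = 181.8 → 182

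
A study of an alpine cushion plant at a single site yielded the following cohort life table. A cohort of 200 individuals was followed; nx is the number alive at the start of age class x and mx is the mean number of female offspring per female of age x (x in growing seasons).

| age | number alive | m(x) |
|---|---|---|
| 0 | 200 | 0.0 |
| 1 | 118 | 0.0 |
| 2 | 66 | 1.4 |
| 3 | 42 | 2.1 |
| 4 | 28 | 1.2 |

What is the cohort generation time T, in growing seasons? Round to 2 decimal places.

lx = nx/n0 = nx/200: 1, 0.59, 0.33, 0.21, 0.14
lx·mx: 0, 0, 0.462, 0.441, 0.168 → R0 = 1.071
x·lx·mx: 0, 0, 0.924, 1.323, 0.672 → Σ = 2.919
T = 2.919 / 1.071 = 2.72549… → 2.73

2.73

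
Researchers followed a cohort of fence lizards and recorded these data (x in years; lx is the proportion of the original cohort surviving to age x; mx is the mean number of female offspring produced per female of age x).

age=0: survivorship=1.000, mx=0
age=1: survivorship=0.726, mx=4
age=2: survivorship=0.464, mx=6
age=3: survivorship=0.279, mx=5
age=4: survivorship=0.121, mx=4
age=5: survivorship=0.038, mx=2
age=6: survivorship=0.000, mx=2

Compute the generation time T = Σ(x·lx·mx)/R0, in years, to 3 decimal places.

1.959

lx·mx: 0, 2.904, 2.784, 1.395, 0.484, 0.076, 0 → R0 = 7.643
x·lx·mx: 0, 2.904, 5.568, 4.185, 1.936, 0.38, 0 → Σ = 14.973
T = 14.973 / 7.643 = 1.959047… → 1.959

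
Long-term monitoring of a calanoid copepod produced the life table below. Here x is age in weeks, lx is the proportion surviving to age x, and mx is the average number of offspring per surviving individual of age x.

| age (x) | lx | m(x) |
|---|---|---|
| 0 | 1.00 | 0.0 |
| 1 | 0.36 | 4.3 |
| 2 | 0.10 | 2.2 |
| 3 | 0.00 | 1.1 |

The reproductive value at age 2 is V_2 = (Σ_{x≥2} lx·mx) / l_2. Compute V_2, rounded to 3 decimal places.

lx·mx for x ≥ 2: 0.22, 0 → sum = 0.22
V_2 = 0.22 / l_2 = 0.22 / 0.1 = 2.2 → 2.200

2.200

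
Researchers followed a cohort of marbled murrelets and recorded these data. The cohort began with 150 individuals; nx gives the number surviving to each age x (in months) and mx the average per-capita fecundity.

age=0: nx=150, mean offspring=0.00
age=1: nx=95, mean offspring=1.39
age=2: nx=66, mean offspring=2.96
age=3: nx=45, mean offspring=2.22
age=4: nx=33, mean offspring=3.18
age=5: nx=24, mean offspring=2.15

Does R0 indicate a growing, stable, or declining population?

lx = nx/n0 = nx/150: 1, 0.63333…, 0.44, 0.3, 0.22, 0.16
R0 = Σ lx·mx = 0 + 0.880333… + 1.3024 + 0.666 + 0.6996 + 0.344 = 3.892333…
R0 > 1, so the population is growing.

growing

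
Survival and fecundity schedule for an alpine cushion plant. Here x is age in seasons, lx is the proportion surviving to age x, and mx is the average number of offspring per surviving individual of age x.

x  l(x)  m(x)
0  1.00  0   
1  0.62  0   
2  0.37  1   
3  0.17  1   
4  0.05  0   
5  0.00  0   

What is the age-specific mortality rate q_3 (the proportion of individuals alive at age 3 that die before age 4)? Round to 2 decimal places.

q_3 = (l_3 − l_4) / l_3 = (0.17 − 0.05) / 0.17
     = 0.12 / 0.17 = 0.705882… → 0.71

0.71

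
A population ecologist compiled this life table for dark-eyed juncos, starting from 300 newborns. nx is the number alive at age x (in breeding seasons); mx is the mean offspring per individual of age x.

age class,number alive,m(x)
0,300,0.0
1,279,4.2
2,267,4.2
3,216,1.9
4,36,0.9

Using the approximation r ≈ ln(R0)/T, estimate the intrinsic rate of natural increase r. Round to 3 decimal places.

lx = nx/n0 = nx/300: 1, 0.93, 0.89, 0.72, 0.12
R0 = Σ lx·mx = 0 + 3.906 + 3.738 + 1.368 + 0.108 = 9.12
Σ x·lx·mx = 15.918; T = 15.918/9.12 = 1.74539…
r ≈ ln(R0)/T = ln(9.12)/1.74539… = 1.26646… → 1.266

1.266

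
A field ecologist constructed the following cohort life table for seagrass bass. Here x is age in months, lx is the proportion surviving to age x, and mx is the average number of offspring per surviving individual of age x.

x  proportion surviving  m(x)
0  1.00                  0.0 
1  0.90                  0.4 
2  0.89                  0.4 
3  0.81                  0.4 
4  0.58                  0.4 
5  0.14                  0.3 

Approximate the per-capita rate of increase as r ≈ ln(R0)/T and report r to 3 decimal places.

0.113

R0 = Σ lx·mx = 0 + 0.36 + 0.356 + 0.324 + 0.232 + 0.042 = 1.314
Σ x·lx·mx = 3.182; T = 3.182/1.314 = 2.42161…
r ≈ ln(R0)/T = ln(1.314)/2.42161… = 0.11277… → 0.113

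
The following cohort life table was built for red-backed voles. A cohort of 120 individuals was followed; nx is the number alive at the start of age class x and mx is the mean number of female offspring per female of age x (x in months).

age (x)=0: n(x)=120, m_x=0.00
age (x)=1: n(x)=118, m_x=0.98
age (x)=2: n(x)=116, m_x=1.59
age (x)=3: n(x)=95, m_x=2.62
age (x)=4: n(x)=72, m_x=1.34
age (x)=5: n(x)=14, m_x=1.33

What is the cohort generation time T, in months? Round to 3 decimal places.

2.575

lx = nx/n0 = nx/120: 1, 0.98333…, 0.96667…, 0.79167…, 0.6, 0.11667…
lx·mx: 0, 0.963667…, 1.537…, 2.074167…, 0.804, 0.155167… → R0 = 5.534…
x·lx·mx: 0, 0.963667…, 3.074…, 6.2225…, 3.216, 0.775833… → Σ = 14.252…
T = 14.252… / 5.534… = 2.575352… → 2.575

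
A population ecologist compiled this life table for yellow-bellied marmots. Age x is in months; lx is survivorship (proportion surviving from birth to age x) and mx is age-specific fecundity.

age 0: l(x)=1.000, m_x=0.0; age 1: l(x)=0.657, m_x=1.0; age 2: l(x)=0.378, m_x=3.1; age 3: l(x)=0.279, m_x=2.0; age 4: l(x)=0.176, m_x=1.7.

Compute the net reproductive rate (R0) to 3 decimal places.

2.686

lx·mx by age: 0, 0.657, 1.1718, 0.558, 0.2992
R0 = Σ lx·mx = 2.686 → 2.686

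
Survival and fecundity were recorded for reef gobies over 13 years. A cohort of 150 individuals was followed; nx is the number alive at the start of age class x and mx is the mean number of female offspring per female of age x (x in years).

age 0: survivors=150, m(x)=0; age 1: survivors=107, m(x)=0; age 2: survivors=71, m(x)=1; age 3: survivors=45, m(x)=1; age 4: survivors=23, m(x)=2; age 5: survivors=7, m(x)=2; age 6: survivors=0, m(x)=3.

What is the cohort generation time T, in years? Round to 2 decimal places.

3.02

lx = nx/n0 = nx/150: 1, 0.71333…, 0.47333…, 0.3, 0.15333…, 0.04667…, 0
lx·mx: 0, 0, 0.473333…, 0.3, 0.306667…, 0.093333…, 0 → R0 = 1.173333…
x·lx·mx: 0, 0, 0.946667…, 0.9, 1.226667…, 0.466667…, 0 → Σ = 3.54…
T = 3.54… / 1.173333… = 3.017045… → 3.02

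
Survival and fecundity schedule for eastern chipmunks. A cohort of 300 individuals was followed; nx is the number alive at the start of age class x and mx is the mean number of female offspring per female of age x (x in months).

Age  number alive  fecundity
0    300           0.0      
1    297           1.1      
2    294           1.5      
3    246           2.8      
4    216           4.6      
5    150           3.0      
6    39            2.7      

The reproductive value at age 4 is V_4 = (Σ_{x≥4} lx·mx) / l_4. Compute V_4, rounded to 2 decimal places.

lx = nx/n0 = nx/300: 1, 0.99, 0.98, 0.82, 0.72, 0.5, 0.13
lx·mx for x ≥ 4: 3.312, 1.5, 0.351 → sum = 5.163
V_4 = 5.163 / l_4 = 5.163 / 0.72 = 7.170833… → 7.17

7.17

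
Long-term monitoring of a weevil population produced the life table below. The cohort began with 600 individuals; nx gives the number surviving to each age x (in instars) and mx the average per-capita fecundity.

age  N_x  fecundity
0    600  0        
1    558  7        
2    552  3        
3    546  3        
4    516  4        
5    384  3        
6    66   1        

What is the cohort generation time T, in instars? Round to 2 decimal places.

lx = nx/n0 = nx/600: 1, 0.93, 0.92, 0.91, 0.86, 0.64, 0.11
lx·mx: 0, 6.51, 2.76, 2.73, 3.44, 1.92, 0.11 → R0 = 17.47
x·lx·mx: 0, 6.51, 5.52, 8.19, 13.76, 9.6, 0.66 → Σ = 44.24
T = 44.24 / 17.47 = 2.532341… → 2.53

2.53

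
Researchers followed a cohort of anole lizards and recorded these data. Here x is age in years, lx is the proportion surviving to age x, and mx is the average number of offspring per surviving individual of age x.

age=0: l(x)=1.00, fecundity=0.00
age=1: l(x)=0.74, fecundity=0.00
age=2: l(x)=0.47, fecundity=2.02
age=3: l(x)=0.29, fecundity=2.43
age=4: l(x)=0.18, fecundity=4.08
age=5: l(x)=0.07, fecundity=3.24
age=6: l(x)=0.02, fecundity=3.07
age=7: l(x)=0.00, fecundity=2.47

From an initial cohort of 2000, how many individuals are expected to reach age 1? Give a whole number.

Expected survivors = N0 · l_1 = 2000 × 0.74 = 1480 → 1480

1480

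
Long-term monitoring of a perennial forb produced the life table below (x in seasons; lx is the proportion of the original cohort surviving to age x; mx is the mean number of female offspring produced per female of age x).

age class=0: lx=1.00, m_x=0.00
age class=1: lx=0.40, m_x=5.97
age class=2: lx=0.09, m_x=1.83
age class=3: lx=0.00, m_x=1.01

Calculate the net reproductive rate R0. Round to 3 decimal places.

lx·mx by age: 0, 2.388, 0.1647, 0
R0 = Σ lx·mx = 2.5527 → 2.553

2.553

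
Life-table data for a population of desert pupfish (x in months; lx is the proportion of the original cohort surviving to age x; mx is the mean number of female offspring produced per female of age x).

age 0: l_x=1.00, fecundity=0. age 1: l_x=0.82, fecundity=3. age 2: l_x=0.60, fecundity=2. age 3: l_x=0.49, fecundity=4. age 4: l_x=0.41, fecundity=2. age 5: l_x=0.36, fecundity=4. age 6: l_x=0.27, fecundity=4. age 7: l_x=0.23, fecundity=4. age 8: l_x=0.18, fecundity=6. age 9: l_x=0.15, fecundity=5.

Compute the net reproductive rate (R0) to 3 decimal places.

lx·mx by age: 0, 2.46, 1.2, 1.96, 0.82, 1.44, 1.08, 0.92, 1.08, 0.75
R0 = Σ lx·mx = 11.71 → 11.710

11.710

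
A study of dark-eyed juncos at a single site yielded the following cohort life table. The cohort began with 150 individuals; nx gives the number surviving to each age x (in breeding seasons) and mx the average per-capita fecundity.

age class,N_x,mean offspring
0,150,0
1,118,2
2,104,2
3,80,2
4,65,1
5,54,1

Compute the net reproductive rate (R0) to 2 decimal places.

lx = nx/n0 = nx/150: 1, 0.78667…, 0.69333…, 0.53333…, 0.43333…, 0.36
lx·mx by age: 0, 1.573333…, 1.386667…, 1.066667…, 0.433333…, 0.36
R0 = Σ lx·mx = 4.82… → 4.82

4.82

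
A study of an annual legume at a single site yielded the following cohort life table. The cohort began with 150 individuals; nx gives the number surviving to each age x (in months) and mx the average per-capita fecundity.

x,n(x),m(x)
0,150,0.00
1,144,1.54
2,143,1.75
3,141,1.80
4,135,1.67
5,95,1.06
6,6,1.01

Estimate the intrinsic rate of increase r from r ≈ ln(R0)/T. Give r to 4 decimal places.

lx = nx/n0 = nx/150: 1, 0.96, 0.95333…, 0.94, 0.9, 0.63333…, 0.04
R0 = Σ lx·mx = 0 + 1.4784 + 1.66833… + 1.692 + 1.503 + 0.67133… + 0.0404 = 7.053467…
Σ x·lx·mx = 19.502133…; T = 19.502133…/7.053467… = 2.7649…
r ≈ ln(R0)/T = ln(7.053467…)/2.7649… = 0.706542… → 0.7065

0.7065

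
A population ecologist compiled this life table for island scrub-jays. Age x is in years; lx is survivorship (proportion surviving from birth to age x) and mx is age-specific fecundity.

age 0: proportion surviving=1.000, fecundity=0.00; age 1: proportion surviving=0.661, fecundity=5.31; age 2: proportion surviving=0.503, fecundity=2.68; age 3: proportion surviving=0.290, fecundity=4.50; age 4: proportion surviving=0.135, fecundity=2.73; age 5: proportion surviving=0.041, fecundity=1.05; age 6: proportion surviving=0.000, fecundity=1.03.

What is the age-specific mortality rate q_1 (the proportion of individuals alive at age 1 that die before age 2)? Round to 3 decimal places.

0.239

q_1 = (l_1 − l_2) / l_1 = (0.661 − 0.503) / 0.661
     = 0.158 / 0.661 = 0.239032… → 0.239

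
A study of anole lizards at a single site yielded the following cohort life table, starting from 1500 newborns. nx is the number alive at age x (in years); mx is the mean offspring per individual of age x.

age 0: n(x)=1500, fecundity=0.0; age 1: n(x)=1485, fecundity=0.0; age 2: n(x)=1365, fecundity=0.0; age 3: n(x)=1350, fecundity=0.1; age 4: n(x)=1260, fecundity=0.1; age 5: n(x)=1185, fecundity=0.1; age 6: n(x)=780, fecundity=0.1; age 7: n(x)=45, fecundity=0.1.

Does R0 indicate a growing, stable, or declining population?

lx = nx/n0 = nx/1500: 1, 0.99, 0.91, 0.9, 0.84, 0.79, 0.52, 0.03
R0 = Σ lx·mx = 0 + 0 + 0 + 0.09 + 0.084 + 0.079 + 0.052 + 0.003 = 0.308
R0 < 1, so the population is declining.

declining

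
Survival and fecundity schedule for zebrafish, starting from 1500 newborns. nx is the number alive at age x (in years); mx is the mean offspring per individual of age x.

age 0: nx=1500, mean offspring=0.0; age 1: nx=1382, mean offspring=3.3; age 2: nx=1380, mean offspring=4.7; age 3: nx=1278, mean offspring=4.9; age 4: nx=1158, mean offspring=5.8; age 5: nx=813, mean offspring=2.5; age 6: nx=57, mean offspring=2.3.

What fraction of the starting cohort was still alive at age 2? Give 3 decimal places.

0.920

l_2 = n_2/n_0 = 1380/1500 = 0.92 → 0.920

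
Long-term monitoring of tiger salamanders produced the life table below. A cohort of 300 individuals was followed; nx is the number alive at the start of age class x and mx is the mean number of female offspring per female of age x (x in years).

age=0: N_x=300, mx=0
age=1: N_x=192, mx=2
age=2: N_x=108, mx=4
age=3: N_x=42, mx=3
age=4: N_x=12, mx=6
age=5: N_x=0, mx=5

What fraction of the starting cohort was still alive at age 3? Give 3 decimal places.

l_3 = n_3/n_0 = 42/300 = 0.14 → 0.140

0.140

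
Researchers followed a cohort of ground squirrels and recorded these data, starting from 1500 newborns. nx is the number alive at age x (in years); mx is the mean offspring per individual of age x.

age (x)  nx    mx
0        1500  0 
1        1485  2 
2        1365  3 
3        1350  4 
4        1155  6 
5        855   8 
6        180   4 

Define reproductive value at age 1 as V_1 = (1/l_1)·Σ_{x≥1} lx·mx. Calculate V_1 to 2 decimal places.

lx = nx/n0 = nx/1500: 1, 0.99, 0.91, 0.9, 0.77, 0.57, 0.12
lx·mx for x ≥ 1: 1.98, 2.73, 3.6, 4.62, 4.56, 0.48 → sum = 17.97
V_1 = 17.97 / l_1 = 17.97 / 0.99 = 18.151515… → 18.15

18.15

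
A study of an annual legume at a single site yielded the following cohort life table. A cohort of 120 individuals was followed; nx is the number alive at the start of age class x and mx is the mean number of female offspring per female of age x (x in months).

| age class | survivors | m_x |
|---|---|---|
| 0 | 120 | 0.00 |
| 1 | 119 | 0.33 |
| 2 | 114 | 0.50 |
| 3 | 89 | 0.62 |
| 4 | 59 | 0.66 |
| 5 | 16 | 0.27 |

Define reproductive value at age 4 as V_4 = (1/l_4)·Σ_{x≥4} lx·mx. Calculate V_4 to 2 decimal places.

0.73

lx = nx/n0 = nx/120: 1, 0.99167…, 0.95, 0.74167…, 0.49167…, 0.13333…
lx·mx for x ≥ 4: 0.3245…, 0.036… → sum = 0.3605…
V_4 = 0.3605… / l_4 = 0.3605… / 0.491667… = 0.73322… → 0.73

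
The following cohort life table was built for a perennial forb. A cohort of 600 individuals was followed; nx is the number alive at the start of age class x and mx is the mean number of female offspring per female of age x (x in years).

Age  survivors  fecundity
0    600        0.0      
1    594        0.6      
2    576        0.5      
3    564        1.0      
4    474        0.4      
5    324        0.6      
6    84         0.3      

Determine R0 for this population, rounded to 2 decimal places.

2.70

lx = nx/n0 = nx/600: 1, 0.99, 0.96, 0.94, 0.79, 0.54, 0.14
lx·mx by age: 0, 0.594, 0.48, 0.94, 0.316, 0.324, 0.042
R0 = Σ lx·mx = 2.696 → 2.70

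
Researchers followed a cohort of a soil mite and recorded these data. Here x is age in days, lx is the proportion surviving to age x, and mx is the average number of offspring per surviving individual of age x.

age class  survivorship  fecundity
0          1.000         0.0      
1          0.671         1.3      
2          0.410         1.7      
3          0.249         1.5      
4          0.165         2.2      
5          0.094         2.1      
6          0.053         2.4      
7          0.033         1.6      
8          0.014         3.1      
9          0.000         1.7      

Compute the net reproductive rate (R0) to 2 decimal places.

lx·mx by age: 0, 0.8723, 0.697, 0.3735, 0.363, 0.1974, 0.1272, 0.0528, 0.0434, 0
R0 = Σ lx·mx = 2.7266 → 2.73

2.73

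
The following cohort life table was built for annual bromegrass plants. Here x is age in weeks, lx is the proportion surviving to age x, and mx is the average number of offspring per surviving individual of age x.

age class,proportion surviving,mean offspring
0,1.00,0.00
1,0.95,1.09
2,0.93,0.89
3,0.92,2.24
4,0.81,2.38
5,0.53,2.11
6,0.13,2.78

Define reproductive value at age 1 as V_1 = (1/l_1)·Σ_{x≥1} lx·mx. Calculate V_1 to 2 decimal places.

lx·mx for x ≥ 1: 1.0355, 0.8277, 2.0608, 1.9278, 1.1183, 0.3614 → sum = 7.3315
V_1 = 7.3315 / l_1 = 7.3315 / 0.95 = 7.717368… → 7.72

7.72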